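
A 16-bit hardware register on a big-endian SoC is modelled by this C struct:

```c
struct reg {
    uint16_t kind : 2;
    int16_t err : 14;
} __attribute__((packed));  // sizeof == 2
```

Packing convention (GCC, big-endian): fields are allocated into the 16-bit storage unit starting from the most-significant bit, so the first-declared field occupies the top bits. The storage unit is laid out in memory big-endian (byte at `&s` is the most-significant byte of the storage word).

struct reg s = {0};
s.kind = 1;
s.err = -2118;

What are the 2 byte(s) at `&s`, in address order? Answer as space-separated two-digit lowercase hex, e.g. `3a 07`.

kind (2b) val=1 bits=0x1 at bit 14: 0x4000
err (14b) val=-2118 bits=0x37ba at bit 0: 0x77ba
word = 0x77ba → big-endian bytes:
  [0]=0x77  [1]=0xba

77 ba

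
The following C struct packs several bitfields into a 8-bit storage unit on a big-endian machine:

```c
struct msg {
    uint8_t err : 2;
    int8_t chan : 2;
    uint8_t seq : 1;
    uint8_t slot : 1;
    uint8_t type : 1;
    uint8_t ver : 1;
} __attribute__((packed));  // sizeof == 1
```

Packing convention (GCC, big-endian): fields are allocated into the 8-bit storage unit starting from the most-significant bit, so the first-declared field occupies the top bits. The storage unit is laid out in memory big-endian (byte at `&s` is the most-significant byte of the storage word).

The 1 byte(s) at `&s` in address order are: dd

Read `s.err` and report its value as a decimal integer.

[0]=0xdd (big-endian) → word 0xdd
err [6+:2] = (word>>6) & 0x3 = 3  ←
chan [4+:2] = (word>>4) & 0x3 = 1
seq [3+:1] = (word>>3) & 0x1 = 1
slot [2+:1] = (word>>2) & 0x1 = 1
type [1+:1] = (word>>1) & 0x1 = 0
ver [0+:1] = (word>>0) & 0x1 = 1

3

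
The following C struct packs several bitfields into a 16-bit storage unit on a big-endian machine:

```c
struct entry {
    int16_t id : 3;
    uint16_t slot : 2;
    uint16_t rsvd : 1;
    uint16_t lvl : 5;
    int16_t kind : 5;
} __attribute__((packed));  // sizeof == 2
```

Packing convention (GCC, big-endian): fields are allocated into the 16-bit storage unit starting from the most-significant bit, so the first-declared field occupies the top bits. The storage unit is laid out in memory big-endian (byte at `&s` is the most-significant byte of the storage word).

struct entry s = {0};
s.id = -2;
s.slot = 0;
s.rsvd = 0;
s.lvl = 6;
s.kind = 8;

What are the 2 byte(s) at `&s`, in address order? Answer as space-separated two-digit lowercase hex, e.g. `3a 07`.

id (3b) val=-2 bits=0x6 at bit 13: 0xc000
slot (2b) val=0 bits=0x0 at bit 11: 0xc000
rsvd (1b) val=0 bits=0x0 at bit 10: 0xc000
lvl (5b) val=6 bits=0x6 at bit 5: 0xc0c0
kind (5b) val=8 bits=0x8 at bit 0: 0xc0c8
word = 0xc0c8 → big-endian bytes:
  [0]=0xc0  [1]=0xc8

c0 c8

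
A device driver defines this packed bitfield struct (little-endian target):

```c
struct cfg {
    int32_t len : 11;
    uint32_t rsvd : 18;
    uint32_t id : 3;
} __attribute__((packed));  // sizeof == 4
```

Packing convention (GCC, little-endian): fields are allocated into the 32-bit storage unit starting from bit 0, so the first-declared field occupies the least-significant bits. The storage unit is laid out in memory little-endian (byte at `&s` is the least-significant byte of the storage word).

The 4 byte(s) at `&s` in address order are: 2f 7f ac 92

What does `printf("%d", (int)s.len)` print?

-209

[0]=0x2f [1]=0x7f [2]=0xac [3]=0x92 (little-endian) → word 0x92ac7f2f
len [0+:11] = (word>>0) & 0x7ff = 1839  ←
rsvd [11+:18] = (word>>11) & 0x3ffff = 152975
id [29+:3] = (word>>29) & 0x7 = 4
len signed 11b, MSB=1: 1839 - 2048 = -209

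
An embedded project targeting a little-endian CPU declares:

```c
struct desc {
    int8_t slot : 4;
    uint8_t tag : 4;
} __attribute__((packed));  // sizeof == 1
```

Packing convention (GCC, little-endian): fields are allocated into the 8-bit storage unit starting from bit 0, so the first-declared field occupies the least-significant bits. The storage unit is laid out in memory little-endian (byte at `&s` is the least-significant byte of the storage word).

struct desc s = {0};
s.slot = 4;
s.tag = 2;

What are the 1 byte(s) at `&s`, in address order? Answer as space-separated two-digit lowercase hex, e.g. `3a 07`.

24

slot (4b) val=4 bits=0x4 at bit 0: 0x04
tag (4b) val=2 bits=0x2 at bit 4: 0x24
word = 0x24 → little-endian bytes:
  [0]=0x24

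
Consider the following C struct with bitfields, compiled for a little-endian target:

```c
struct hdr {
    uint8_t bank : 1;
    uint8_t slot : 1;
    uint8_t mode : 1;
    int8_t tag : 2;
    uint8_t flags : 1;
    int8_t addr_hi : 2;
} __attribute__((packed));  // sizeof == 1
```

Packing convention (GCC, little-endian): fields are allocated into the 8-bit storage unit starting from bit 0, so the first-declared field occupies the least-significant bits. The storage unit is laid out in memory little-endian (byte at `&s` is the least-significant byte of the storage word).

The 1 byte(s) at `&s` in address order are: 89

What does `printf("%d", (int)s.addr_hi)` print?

-2

[0]=0x89 (little-endian) → word 0x89
bank [0+:1] = (word>>0) & 0x1 = 1
slot [1+:1] = (word>>1) & 0x1 = 0
mode [2+:1] = (word>>2) & 0x1 = 0
tag [3+:2] = (word>>3) & 0x3 = 1
flags [5+:1] = (word>>5) & 0x1 = 0
addr_hi [6+:2] = (word>>6) & 0x3 = 2  ←
addr_hi signed 2b, MSB=1: 2 - 4 = -2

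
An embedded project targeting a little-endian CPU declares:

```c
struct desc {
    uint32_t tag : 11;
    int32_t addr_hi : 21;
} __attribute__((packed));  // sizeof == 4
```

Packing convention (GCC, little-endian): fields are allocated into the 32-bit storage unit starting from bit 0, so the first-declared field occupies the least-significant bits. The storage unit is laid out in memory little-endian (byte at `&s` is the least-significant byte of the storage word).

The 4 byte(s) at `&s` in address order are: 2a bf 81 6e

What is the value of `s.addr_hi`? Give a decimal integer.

905271

[0]=0x2a [1]=0xbf [2]=0x81 [3]=0x6e (little-endian) → word 0x6e81bf2a
tag:11 @ bit 0 → (0x6e81bf2a>>0)&0x7ff = 0x72a
addr_hi:21 @ bit 11 → (0x6e81bf2a>>11)&0x1fffff = 0xdd037  ←
addr_hi signed 21b, MSB=0: value = 905271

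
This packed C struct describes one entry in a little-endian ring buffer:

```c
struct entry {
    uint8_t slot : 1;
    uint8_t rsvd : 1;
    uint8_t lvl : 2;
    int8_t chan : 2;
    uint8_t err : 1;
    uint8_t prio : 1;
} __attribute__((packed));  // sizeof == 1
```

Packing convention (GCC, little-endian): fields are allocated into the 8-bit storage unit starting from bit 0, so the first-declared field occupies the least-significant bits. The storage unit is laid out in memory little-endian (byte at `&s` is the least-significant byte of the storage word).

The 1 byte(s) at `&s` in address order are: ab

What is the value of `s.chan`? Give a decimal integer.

[0]=0xab (little-endian) → word 0xab
slot [0+:1] = (word>>0) & 0x1 = 1
rsvd [1+:1] = (word>>1) & 0x1 = 1
lvl [2+:2] = (word>>2) & 0x3 = 2
chan [4+:2] = (word>>4) & 0x3 = 2  ←
err [6+:1] = (word>>6) & 0x1 = 0
prio [7+:1] = (word>>7) & 0x1 = 1
chan signed 2b, MSB=1: 2 - 4 = -2

-2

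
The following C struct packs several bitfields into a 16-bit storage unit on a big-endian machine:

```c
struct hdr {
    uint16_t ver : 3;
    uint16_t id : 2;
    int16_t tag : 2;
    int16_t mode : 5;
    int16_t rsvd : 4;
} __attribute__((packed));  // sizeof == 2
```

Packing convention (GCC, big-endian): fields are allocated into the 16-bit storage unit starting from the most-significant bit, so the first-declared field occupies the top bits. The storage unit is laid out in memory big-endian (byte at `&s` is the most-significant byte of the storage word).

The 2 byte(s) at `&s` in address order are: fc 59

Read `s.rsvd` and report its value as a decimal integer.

-7

[0]=0xfc [1]=0x59 (big-endian) → word 0xfc59
ver:3 @ bit 13 → (0xfc59>>13)&0x7 = 0x7
id:2 @ bit 11 → (0xfc59>>11)&0x3 = 0x3
tag:2 @ bit 9 → (0xfc59>>9)&0x3 = 0x2
mode:5 @ bit 4 → (0xfc59>>4)&0x1f = 0x5
rsvd:4 @ bit 0 → (0xfc59>>0)&0xf = 0x9  ←
rsvd signed 4b, MSB=1: 9 - 16 = -7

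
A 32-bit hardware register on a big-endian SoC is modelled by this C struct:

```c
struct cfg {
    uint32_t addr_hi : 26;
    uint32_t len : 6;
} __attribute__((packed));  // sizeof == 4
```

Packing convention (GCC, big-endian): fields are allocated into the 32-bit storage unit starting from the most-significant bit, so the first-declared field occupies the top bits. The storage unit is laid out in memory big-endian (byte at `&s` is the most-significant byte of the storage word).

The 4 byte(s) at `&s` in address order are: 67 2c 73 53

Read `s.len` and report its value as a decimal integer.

[0]=0x67 [1]=0x2c [2]=0x73 [3]=0x53 (big-endian) → word 0x672c7353
addr_hi [6+:26] = (word>>6) & 0x3ffffff = 27046349
len [0+:6] = (word>>0) & 0x3f = 19  ←

19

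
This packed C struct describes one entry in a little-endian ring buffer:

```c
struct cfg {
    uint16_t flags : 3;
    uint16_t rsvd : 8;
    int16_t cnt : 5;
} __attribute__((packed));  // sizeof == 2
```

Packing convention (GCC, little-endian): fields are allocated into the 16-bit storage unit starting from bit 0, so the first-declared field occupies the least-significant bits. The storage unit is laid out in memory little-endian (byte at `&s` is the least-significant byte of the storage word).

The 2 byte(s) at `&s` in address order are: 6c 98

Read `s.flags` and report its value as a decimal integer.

4

[0]=0x6c [1]=0x98 (little-endian) → word 0x986c
flags:3 @ bit 0 → (0x986c>>0)&0x7 = 0x4  ←
rsvd:8 @ bit 3 → (0x986c>>3)&0xff = 0xd
cnt:5 @ bit 11 → (0x986c>>11)&0x1f = 0x13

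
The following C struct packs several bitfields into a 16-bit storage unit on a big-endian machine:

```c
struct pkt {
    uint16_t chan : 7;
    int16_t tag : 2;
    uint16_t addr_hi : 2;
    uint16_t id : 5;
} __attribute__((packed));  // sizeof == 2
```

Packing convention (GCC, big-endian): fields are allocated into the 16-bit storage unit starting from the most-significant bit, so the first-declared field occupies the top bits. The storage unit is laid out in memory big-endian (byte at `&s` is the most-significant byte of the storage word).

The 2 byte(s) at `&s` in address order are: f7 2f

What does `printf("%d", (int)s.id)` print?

[0]=0xf7 [1]=0x2f (big-endian) → word 0xf72f
chan [9+:7] = (word>>9) & 0x7f = 123
tag [7+:2] = (word>>7) & 0x3 = 2
addr_hi [5+:2] = (word>>5) & 0x3 = 1
id [0+:5] = (word>>0) & 0x1f = 15  ←

15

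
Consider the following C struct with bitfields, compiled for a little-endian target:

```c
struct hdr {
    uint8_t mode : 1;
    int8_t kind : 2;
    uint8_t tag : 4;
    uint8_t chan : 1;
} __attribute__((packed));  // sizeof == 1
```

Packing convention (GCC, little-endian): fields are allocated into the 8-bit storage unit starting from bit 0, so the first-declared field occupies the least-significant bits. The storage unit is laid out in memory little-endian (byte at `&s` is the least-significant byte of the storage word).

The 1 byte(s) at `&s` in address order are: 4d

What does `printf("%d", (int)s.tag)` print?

[0]=0x4d (little-endian) → word 0x4d
mode:1 @ bit 0 → (0x4d>>0)&0x1 = 0x1
kind:2 @ bit 1 → (0x4d>>1)&0x3 = 0x2
tag:4 @ bit 3 → (0x4d>>3)&0xf = 0x9  ←
chan:1 @ bit 7 → (0x4d>>7)&0x1 = 0x0

9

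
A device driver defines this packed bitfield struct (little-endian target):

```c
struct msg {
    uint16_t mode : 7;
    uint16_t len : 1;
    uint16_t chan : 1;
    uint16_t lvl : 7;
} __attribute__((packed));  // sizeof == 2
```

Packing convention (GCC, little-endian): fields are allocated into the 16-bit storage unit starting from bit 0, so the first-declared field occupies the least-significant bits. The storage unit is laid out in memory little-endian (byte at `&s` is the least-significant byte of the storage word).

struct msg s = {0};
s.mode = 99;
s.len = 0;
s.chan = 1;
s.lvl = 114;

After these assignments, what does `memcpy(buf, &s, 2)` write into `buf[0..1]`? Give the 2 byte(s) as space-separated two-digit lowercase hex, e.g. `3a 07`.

mode:7 = 99 → 0x63 << 0 → word 0x0063
len:1 = 0 → 0x0 << 7 → word 0x0063
chan:1 = 1 → 0x1 << 8 → word 0x0163
lvl:7 = 114 → 0x72 << 9 → word 0xe563
word = 0xe563 → little-endian bytes:
  [0]=0x63  [1]=0xe5

63 e5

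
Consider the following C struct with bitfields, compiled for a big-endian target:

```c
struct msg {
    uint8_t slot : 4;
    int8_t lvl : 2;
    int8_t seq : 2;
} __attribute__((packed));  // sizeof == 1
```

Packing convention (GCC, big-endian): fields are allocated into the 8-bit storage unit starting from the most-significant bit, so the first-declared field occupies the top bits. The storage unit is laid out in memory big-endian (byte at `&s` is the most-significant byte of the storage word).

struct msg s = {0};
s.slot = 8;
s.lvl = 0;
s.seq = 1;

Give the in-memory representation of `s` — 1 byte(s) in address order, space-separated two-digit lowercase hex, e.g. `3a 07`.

slot:4 = 8 → 0x8 << 4 → word 0x80
lvl:2 = 0 → 0x0 << 2 → word 0x80
seq:2 = 1 → 0x1 << 0 → word 0x81
word = 0x81 → big-endian bytes:
  [0]=0x81

81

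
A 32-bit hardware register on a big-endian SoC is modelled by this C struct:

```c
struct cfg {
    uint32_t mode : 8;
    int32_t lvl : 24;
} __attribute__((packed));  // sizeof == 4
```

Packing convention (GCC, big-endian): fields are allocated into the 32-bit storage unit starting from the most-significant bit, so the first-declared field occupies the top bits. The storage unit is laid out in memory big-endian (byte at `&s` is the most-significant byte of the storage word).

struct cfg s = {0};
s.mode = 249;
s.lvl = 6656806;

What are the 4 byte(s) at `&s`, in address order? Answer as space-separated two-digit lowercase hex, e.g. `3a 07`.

mode (8b) val=249 bits=0xf9 at bit 24: 0xf9000000
lvl (24b) val=6656806 bits=0x659326 at bit 0: 0xf9659326
word = 0xf9659326 → big-endian bytes:
  [0]=0xf9  [1]=0x65  [2]=0x93  [3]=0x26

f9 65 93 26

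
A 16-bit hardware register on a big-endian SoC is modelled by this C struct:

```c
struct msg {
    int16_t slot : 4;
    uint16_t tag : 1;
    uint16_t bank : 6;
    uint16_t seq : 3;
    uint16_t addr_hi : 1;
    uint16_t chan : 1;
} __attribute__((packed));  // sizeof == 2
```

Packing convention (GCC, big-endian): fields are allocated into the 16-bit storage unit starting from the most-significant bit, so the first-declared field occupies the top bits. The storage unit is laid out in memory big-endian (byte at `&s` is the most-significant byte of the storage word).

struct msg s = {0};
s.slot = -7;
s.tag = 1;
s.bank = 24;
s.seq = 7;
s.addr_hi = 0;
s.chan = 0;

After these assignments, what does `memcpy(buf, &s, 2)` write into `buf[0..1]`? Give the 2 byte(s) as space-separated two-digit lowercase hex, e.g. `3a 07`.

slot (4b) val=-7 bits=0x9 at bit 12: 0x9000
tag (1b) val=1 bits=0x1 at bit 11: 0x9800
bank (6b) val=24 bits=0x18 at bit 5: 0x9b00
seq (3b) val=7 bits=0x7 at bit 2: 0x9b1c
addr_hi (1b) val=0 bits=0x0 at bit 1: 0x9b1c
chan (1b) val=0 bits=0x0 at bit 0: 0x9b1c
word = 0x9b1c → big-endian bytes:
  [0]=0x9b  [1]=0x1c

9b 1c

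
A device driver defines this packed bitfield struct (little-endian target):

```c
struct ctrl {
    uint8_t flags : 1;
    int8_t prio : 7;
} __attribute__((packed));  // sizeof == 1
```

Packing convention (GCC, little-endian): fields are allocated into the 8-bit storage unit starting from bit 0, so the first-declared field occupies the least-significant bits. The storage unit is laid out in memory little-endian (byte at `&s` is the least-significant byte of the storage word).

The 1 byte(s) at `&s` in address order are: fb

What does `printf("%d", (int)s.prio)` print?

[0]=0xfb (little-endian) → word 0xfb
flags [0+:1] = (word>>0) & 0x1 = 1
prio [1+:7] = (word>>1) & 0x7f = 125  ←
prio signed 7b, MSB=1: 125 - 128 = -3

-3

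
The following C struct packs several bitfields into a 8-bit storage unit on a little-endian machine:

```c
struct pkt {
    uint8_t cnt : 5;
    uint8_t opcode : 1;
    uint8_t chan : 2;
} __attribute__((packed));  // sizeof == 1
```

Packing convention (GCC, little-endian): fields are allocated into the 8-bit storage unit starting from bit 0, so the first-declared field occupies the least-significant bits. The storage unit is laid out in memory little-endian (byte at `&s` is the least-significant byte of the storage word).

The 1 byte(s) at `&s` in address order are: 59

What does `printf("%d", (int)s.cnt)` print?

[0]=0x59 (little-endian) → word 0x59
cnt [0+:5] = (word>>0) & 0x1f = 25  ←
opcode [5+:1] = (word>>5) & 0x1 = 0
chan [6+:2] = (word>>6) & 0x3 = 1

25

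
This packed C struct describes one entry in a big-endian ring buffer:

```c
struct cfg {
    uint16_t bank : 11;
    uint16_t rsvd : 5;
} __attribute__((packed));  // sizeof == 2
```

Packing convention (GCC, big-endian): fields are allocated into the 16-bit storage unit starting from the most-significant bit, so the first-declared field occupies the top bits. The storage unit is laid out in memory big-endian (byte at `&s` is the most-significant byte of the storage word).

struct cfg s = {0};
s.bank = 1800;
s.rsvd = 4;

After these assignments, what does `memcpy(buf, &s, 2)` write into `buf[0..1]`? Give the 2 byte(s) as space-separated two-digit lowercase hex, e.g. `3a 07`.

e1 04

[5+:11] bank=1800 & 0x7ff = 0x708; word=0xe100
[0+:5] rsvd=4 & 0x1f = 0x4; word=0xe104
word = 0xe104 → big-endian bytes:
  [0]=0xe1  [1]=0x04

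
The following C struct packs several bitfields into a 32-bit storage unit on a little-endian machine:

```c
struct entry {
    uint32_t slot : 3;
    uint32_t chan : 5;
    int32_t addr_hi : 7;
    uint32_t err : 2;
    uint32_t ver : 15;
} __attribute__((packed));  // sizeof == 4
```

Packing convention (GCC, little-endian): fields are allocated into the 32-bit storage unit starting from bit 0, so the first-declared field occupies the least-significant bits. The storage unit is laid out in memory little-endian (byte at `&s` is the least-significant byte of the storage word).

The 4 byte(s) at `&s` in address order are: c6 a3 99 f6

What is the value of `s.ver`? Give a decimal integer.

31564

[0]=0xc6 [1]=0xa3 [2]=0x99 [3]=0xf6 (little-endian) → word 0xf699a3c6
slot:3 @ bit 0 → (0xf699a3c6>>0)&0x7 = 0x6
chan:5 @ bit 3 → (0xf699a3c6>>3)&0x1f = 0x18
addr_hi:7 @ bit 8 → (0xf699a3c6>>8)&0x7f = 0x23
err:2 @ bit 15 → (0xf699a3c6>>15)&0x3 = 0x3
ver:15 @ bit 17 → (0xf699a3c6>>17)&0x7fff = 0x7b4c  ←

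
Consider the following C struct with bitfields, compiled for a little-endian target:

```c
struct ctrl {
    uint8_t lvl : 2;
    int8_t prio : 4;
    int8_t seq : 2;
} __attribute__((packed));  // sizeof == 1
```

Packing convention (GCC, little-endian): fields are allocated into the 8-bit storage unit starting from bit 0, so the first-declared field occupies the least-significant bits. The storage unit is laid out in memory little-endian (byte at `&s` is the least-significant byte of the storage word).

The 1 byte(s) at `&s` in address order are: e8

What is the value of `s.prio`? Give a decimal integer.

-6

[0]=0xe8 (little-endian) → word 0xe8
lvl:2 @ bit 0 → (0xe8>>0)&0x3 = 0x0
prio:4 @ bit 2 → (0xe8>>2)&0xf = 0xa  ←
seq:2 @ bit 6 → (0xe8>>6)&0x3 = 0x3
prio signed 4b, MSB=1: 10 - 16 = -6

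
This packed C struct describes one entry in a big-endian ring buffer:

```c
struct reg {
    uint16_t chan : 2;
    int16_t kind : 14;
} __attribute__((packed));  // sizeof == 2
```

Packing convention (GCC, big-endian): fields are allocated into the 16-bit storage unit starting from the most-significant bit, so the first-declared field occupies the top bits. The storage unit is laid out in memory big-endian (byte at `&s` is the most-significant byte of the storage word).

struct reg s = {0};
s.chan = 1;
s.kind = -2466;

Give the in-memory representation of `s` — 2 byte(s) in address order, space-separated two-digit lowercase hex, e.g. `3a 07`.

76 5e

chan (2b) val=1 bits=0x1 at bit 14: 0x4000
kind (14b) val=-2466 bits=0x365e at bit 0: 0x765e
word = 0x765e → big-endian bytes:
  [0]=0x76  [1]=0x5e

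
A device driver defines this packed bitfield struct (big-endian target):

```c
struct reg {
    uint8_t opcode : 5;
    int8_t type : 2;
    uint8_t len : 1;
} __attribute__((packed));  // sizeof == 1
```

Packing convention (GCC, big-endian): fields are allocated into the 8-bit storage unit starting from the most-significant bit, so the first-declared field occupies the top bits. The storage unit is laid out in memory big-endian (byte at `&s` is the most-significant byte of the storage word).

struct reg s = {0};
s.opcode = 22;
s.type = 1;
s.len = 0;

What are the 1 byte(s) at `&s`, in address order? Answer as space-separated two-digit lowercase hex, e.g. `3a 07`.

b2

opcode (5b) val=22 bits=0x16 at bit 3: 0xb0
type (2b) val=1 bits=0x1 at bit 1: 0xb2
len (1b) val=0 bits=0x0 at bit 0: 0xb2
word = 0xb2 → big-endian bytes:
  [0]=0xb2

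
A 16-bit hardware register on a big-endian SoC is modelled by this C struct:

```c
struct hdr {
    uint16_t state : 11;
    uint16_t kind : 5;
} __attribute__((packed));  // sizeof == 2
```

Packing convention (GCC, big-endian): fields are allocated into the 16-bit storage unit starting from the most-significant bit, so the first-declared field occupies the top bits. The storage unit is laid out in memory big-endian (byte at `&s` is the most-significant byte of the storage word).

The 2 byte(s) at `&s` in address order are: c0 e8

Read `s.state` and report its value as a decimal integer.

[0]=0xc0 [1]=0xe8 (big-endian) → word 0xc0e8
state:11 @ bit 5 → (0xc0e8>>5)&0x7ff = 0x607  ←
kind:5 @ bit 0 → (0xc0e8>>0)&0x1f = 0x8

1543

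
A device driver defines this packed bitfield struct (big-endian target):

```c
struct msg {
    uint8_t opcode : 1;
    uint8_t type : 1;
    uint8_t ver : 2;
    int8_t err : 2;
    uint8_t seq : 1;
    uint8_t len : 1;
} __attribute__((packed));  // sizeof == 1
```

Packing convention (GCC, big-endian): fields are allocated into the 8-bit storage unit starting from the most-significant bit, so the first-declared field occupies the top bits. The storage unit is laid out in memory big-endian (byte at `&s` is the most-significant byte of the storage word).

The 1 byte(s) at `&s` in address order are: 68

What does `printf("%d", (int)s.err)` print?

[0]=0x68 (big-endian) → word 0x68
opcode [7+:1] = (word>>7) & 0x1 = 0
type [6+:1] = (word>>6) & 0x1 = 1
ver [4+:2] = (word>>4) & 0x3 = 2
err [2+:2] = (word>>2) & 0x3 = 2  ←
seq [1+:1] = (word>>1) & 0x1 = 0
len [0+:1] = (word>>0) & 0x1 = 0
err signed 2b, MSB=1: 2 - 4 = -2

-2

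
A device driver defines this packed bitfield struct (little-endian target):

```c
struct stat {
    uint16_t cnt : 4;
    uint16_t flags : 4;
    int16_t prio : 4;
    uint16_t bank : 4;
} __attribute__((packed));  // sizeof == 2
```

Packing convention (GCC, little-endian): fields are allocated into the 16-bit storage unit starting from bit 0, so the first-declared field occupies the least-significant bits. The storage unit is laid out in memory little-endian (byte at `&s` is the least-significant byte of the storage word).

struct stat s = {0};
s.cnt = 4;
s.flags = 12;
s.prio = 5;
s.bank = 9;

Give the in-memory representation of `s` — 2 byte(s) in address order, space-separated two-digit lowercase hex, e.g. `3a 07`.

cnt (4b) val=4 bits=0x4 at bit 0: 0x0004
flags (4b) val=12 bits=0xc at bit 4: 0x00c4
prio (4b) val=5 bits=0x5 at bit 8: 0x05c4
bank (4b) val=9 bits=0x9 at bit 12: 0x95c4
word = 0x95c4 → little-endian bytes:
  [0]=0xc4  [1]=0x95

c4 95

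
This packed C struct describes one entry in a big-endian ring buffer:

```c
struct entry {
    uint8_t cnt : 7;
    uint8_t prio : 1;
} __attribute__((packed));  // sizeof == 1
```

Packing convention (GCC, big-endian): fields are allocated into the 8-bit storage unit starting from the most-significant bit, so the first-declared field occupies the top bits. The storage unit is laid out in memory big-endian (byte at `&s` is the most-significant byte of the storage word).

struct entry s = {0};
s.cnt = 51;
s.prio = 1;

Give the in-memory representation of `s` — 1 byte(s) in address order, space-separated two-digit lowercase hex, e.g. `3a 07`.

67

cnt:7 = 51 → 0x33 << 1 → word 0x66
prio:1 = 1 → 0x1 << 0 → word 0x67
word = 0x67 → big-endian bytes:
  [0]=0x67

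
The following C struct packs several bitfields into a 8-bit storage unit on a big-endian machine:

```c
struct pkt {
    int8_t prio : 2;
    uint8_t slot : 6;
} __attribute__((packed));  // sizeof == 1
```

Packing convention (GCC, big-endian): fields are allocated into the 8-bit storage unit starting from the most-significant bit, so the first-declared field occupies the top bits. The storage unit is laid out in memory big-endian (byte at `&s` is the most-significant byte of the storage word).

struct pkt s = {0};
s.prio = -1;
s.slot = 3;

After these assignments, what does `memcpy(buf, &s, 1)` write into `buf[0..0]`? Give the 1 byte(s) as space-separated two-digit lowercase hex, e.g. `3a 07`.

prio:2 = -1 → 0x3 << 6 → word 0xc0
slot:6 = 3 → 0x3 << 0 → word 0xc3
word = 0xc3 → big-endian bytes:
  [0]=0xc3

c3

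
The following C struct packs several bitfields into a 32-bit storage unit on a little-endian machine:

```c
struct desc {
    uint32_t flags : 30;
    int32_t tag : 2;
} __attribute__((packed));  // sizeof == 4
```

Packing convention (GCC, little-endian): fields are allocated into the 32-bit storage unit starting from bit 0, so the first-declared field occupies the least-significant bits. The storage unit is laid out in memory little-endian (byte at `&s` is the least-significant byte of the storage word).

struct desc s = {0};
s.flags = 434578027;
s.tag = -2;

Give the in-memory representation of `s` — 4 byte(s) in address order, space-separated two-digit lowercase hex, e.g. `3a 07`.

6b 22 e7 99

flags:30 = 434578027 → 0x19e7226b << 0 → word 0x19e7226b
tag:2 = -2 → 0x2 << 30 → word 0x99e7226b
word = 0x99e7226b → little-endian bytes:
  [0]=0x6b  [1]=0x22  [2]=0xe7  [3]=0x99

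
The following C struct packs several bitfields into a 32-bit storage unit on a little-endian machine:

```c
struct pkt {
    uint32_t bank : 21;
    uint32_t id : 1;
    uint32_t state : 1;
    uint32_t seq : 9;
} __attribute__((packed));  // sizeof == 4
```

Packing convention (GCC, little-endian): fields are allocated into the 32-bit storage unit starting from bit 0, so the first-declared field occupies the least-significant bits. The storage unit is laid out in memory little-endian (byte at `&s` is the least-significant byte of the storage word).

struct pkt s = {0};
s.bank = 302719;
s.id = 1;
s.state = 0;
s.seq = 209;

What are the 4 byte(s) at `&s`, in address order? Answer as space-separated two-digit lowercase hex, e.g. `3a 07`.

bank (21b) val=302719 bits=0x49e7f at bit 0: 0x00049e7f
id (1b) val=1 bits=0x1 at bit 21: 0x00249e7f
state (1b) val=0 bits=0x0 at bit 22: 0x00249e7f
seq (9b) val=209 bits=0xd1 at bit 23: 0x68a49e7f
word = 0x68a49e7f → little-endian bytes:
  [0]=0x7f  [1]=0x9e  [2]=0xa4  [3]=0x68

7f 9e a4 68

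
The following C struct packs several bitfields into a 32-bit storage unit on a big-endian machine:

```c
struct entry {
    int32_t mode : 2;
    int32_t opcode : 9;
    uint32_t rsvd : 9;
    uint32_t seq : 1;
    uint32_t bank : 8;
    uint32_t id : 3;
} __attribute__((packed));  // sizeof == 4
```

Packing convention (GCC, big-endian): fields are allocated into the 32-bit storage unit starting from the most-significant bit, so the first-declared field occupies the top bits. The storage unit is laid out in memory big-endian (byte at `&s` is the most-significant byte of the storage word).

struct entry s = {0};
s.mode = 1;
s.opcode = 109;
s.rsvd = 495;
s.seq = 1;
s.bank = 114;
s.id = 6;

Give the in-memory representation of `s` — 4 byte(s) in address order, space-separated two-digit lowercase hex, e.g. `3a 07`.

4d be fb 96

mode (2b) val=1 bits=0x1 at bit 30: 0x40000000
opcode (9b) val=109 bits=0x6d at bit 21: 0x4da00000
rsvd (9b) val=495 bits=0x1ef at bit 12: 0x4dbef000
seq (1b) val=1 bits=0x1 at bit 11: 0x4dbef800
bank (8b) val=114 bits=0x72 at bit 3: 0x4dbefb90
id (3b) val=6 bits=0x6 at bit 0: 0x4dbefb96
word = 0x4dbefb96 → big-endian bytes:
  [0]=0x4d  [1]=0xbe  [2]=0xfb  [3]=0x96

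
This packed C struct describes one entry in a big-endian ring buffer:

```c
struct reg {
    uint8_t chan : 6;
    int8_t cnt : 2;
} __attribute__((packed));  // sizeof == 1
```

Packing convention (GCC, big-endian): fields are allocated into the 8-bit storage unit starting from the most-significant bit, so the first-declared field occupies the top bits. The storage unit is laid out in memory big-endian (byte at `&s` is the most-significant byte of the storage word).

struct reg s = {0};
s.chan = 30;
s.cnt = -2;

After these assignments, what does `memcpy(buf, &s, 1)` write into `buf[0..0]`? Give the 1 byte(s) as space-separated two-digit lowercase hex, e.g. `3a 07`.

7a

[2+:6] chan=30 & 0x3f = 0x1e; word=0x78
[0+:2] cnt=-2 & 0x3 = 0x2; word=0x7a
word = 0x7a → big-endian bytes:
  [0]=0x7a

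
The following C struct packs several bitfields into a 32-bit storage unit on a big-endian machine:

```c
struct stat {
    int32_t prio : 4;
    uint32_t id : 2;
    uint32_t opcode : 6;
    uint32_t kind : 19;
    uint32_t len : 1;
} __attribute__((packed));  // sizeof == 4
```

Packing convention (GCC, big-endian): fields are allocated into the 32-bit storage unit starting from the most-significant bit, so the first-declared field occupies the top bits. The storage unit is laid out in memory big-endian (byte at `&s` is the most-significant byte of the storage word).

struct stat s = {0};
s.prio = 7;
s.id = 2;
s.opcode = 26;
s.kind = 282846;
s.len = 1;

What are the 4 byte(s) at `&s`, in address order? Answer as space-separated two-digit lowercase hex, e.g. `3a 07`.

prio:4 = 7 → 0x7 << 28 → word 0x70000000
id:2 = 2 → 0x2 << 26 → word 0x78000000
opcode:6 = 26 → 0x1a << 20 → word 0x79a00000
kind:19 = 282846 → 0x450de << 1 → word 0x79a8a1bc
len:1 = 1 → 0x1 << 0 → word 0x79a8a1bd
word = 0x79a8a1bd → big-endian bytes:
  [0]=0x79  [1]=0xa8  [2]=0xa1  [3]=0xbd

79 a8 a1 bd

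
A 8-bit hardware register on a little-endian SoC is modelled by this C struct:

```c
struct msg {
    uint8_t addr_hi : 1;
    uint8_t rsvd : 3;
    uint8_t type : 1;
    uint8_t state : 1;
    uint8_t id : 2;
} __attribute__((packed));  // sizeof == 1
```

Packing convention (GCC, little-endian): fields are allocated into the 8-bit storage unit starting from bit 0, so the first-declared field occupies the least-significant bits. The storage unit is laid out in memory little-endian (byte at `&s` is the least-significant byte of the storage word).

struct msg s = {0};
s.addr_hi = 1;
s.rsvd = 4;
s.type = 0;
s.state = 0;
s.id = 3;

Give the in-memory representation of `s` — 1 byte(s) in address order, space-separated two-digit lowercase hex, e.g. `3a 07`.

c9

addr_hi (1b) val=1 bits=0x1 at bit 0: 0x01
rsvd (3b) val=4 bits=0x4 at bit 1: 0x09
type (1b) val=0 bits=0x0 at bit 4: 0x09
state (1b) val=0 bits=0x0 at bit 5: 0x09
id (2b) val=3 bits=0x3 at bit 6: 0xc9
word = 0xc9 → little-endian bytes:
  [0]=0xc9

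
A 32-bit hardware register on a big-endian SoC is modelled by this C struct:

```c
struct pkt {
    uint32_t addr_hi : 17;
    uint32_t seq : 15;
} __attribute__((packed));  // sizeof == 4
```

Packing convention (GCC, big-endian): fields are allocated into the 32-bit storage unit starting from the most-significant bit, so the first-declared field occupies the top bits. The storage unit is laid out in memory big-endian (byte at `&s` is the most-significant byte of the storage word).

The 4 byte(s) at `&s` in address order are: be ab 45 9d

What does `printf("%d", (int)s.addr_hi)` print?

[0]=0xbe [1]=0xab [2]=0x45 [3]=0x9d (big-endian) → word 0xbeab459d
addr_hi:17 @ bit 15 → (0xbeab459d>>15)&0x1ffff = 0x17d56  ←
seq:15 @ bit 0 → (0xbeab459d>>0)&0x7fff = 0x459d

97622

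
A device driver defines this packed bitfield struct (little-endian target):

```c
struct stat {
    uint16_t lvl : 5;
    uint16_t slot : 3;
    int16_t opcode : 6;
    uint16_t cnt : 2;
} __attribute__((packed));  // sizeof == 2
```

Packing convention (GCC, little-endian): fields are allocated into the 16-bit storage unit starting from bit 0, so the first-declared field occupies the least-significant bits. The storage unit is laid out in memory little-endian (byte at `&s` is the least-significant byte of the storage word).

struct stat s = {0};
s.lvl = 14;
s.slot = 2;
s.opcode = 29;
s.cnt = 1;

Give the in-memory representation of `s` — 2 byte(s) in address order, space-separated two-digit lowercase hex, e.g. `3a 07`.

lvl (5b) val=14 bits=0xe at bit 0: 0x000e
slot (3b) val=2 bits=0x2 at bit 5: 0x004e
opcode (6b) val=29 bits=0x1d at bit 8: 0x1d4e
cnt (2b) val=1 bits=0x1 at bit 14: 0x5d4e
word = 0x5d4e → little-endian bytes:
  [0]=0x4e  [1]=0x5d

4e 5d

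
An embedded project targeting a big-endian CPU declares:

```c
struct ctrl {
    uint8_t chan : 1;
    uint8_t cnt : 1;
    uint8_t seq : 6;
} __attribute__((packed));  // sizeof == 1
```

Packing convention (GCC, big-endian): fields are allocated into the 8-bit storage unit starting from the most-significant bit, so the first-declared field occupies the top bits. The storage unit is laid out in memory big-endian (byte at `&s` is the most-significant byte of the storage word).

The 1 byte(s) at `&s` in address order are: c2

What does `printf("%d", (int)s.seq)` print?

2

[0]=0xc2 (big-endian) → word 0xc2
chan [7+:1] = (word>>7) & 0x1 = 1
cnt [6+:1] = (word>>6) & 0x1 = 1
seq [0+:6] = (word>>0) & 0x3f = 2  ←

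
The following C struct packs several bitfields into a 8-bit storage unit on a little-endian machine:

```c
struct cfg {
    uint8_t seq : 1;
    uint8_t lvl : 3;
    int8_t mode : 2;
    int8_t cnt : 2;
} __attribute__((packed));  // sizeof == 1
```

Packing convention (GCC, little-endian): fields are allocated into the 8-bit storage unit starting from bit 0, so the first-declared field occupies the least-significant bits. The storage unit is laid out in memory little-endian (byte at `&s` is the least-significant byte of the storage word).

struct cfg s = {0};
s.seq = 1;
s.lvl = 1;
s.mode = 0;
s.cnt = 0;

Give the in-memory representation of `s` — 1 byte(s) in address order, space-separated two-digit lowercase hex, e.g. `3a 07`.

seq:1 = 1 → 0x1 << 0 → word 0x01
lvl:3 = 1 → 0x1 << 1 → word 0x03
mode:2 = 0 → 0x0 << 4 → word 0x03
cnt:2 = 0 → 0x0 << 6 → word 0x03
word = 0x03 → little-endian bytes:
  [0]=0x03

03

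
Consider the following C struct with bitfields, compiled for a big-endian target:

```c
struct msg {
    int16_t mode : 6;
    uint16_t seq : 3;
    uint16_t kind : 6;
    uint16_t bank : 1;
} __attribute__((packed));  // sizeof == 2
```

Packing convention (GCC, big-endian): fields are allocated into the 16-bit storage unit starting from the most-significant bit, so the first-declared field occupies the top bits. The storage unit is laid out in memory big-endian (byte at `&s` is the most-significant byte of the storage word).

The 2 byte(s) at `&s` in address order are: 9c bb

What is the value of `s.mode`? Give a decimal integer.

[0]=0x9c [1]=0xbb (big-endian) → word 0x9cbb
mode:6 @ bit 10 → (0x9cbb>>10)&0x3f = 0x27  ←
seq:3 @ bit 7 → (0x9cbb>>7)&0x7 = 0x1
kind:6 @ bit 1 → (0x9cbb>>1)&0x3f = 0x1d
bank:1 @ bit 0 → (0x9cbb>>0)&0x1 = 0x1
mode signed 6b, MSB=1: 39 - 64 = -25

-25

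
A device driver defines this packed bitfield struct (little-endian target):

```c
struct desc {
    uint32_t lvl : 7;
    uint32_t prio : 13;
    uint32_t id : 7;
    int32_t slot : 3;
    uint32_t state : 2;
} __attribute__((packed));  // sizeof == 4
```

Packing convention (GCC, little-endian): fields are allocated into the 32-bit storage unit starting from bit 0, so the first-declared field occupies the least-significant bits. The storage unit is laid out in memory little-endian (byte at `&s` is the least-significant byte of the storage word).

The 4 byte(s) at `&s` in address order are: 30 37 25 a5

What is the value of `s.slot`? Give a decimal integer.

[0]=0x30 [1]=0x37 [2]=0x25 [3]=0xa5 (little-endian) → word 0xa5253730
lvl:7 @ bit 0 → (0xa5253730>>0)&0x7f = 0x30
prio:13 @ bit 7 → (0xa5253730>>7)&0x1fff = 0xa6e
id:7 @ bit 20 → (0xa5253730>>20)&0x7f = 0x52
slot:3 @ bit 27 → (0xa5253730>>27)&0x7 = 0x4  ←
state:2 @ bit 30 → (0xa5253730>>30)&0x3 = 0x2
slot signed 3b, MSB=1: 4 - 8 = -4

-4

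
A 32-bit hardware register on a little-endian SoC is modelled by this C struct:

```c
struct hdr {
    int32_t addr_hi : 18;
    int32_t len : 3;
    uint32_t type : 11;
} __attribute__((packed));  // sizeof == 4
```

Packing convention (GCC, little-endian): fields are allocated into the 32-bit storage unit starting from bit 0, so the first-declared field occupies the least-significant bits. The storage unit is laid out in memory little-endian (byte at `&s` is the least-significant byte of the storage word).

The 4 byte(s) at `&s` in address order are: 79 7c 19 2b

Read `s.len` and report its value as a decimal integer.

[0]=0x79 [1]=0x7c [2]=0x19 [3]=0x2b (little-endian) → word 0x2b197c79
addr_hi:18 @ bit 0 → (0x2b197c79>>0)&0x3ffff = 0x17c79
len:3 @ bit 18 → (0x2b197c79>>18)&0x7 = 0x6  ←
type:11 @ bit 21 → (0x2b197c79>>21)&0x7ff = 0x158
len signed 3b, MSB=1: 6 - 8 = -2

-2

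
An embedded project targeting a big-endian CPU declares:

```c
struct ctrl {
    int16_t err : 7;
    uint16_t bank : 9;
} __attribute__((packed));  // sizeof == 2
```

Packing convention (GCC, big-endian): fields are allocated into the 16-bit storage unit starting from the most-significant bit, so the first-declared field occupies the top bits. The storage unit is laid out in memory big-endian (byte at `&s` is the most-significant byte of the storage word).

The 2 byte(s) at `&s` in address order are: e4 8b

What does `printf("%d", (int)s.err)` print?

[0]=0xe4 [1]=0x8b (big-endian) → word 0xe48b
err [9+:7] = (word>>9) & 0x7f = 114  ←
bank [0+:9] = (word>>0) & 0x1ff = 139
err signed 7b, MSB=1: 114 - 128 = -14

-14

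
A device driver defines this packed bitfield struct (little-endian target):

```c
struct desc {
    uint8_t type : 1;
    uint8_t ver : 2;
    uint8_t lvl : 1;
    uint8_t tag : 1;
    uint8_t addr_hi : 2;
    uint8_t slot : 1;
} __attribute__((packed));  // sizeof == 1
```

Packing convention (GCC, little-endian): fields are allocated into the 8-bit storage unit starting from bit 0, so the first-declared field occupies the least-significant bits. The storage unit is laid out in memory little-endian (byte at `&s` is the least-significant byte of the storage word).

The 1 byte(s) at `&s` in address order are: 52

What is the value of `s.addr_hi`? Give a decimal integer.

[0]=0x52 (little-endian) → word 0x52
type [0+:1] = (word>>0) & 0x1 = 0
ver [1+:2] = (word>>1) & 0x3 = 1
lvl [3+:1] = (word>>3) & 0x1 = 0
tag [4+:1] = (word>>4) & 0x1 = 1
addr_hi [5+:2] = (word>>5) & 0x3 = 2  ←
slot [7+:1] = (word>>7) & 0x1 = 0

2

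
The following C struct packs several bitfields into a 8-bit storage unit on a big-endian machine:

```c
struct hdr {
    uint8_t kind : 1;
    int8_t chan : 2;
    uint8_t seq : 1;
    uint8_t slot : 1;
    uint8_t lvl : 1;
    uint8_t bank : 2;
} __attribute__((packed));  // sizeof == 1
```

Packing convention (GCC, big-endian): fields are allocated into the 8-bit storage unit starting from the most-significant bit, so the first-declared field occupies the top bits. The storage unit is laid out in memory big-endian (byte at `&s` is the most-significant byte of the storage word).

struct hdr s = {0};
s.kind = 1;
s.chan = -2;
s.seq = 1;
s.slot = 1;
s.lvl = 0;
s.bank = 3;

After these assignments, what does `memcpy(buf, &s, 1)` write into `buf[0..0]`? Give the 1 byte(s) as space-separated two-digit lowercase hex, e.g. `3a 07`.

db

kind:1 = 1 → 0x1 << 7 → word 0x80
chan:2 = -2 → 0x2 << 5 → word 0xc0
seq:1 = 1 → 0x1 << 4 → word 0xd0
slot:1 = 1 → 0x1 << 3 → word 0xd8
lvl:1 = 0 → 0x0 << 2 → word 0xd8
bank:2 = 3 → 0x3 << 0 → word 0xdb
word = 0xdb → big-endian bytes:
  [0]=0xdb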